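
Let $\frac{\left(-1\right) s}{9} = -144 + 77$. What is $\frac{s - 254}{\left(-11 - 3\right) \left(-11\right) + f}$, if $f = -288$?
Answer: $- \frac{349}{134} \approx -2.6045$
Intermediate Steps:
$s = 603$ ($s = - 9 \left(-144 + 77\right) = \left(-9\right) \left(-67\right) = 603$)
$\frac{s - 254}{\left(-11 - 3\right) \left(-11\right) + f} = \frac{603 - 254}{\left(-11 - 3\right) \left(-11\right) - 288} = \frac{349}{\left(-14\right) \left(-11\right) - 288} = \frac{349}{154 - 288} = \frac{349}{-134} = 349 \left(- \frac{1}{134}\right) = - \frac{349}{134}$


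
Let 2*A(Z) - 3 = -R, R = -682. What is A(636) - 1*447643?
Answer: -894601/2 ≈ -4.4730e+5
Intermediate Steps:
A(Z) = 685/2 (A(Z) = 3/2 + (-1*(-682))/2 = 3/2 + (½)*682 = 3/2 + 341 = 685/2)
A(636) - 1*447643 = 685/2 - 1*447643 = 685/2 - 447643 = -894601/2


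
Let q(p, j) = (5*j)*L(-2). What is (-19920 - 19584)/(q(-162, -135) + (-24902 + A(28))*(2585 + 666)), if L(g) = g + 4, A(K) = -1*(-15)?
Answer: 39504/80908987 ≈ 0.00048825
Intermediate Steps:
A(K) = 15
L(g) = 4 + g
q(p, j) = 10*j (q(p, j) = (5*j)*(4 - 2) = (5*j)*2 = 10*j)
(-19920 - 19584)/(q(-162, -135) + (-24902 + A(28))*(2585 + 666)) = (-19920 - 19584)/(10*(-135) + (-24902 + 15)*(2585 + 666)) = -39504/(-1350 - 24887*3251) = -39504/(-1350 - 80907637) = -39504/(-80908987) = -39504*(-1/80908987) = 39504/80908987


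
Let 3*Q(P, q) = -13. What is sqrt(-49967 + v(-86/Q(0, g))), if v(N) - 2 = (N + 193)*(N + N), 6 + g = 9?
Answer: I*sqrt(7016313)/13 ≈ 203.76*I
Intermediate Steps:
g = 3 (g = -6 + 9 = 3)
Q(P, q) = -13/3 (Q(P, q) = (1/3)*(-13) = -13/3)
v(N) = 2 + 2*N*(193 + N) (v(N) = 2 + (N + 193)*(N + N) = 2 + (193 + N)*(2*N) = 2 + 2*N*(193 + N))
sqrt(-49967 + v(-86/Q(0, g))) = sqrt(-49967 + (2 + 2*(-86/(-13/3))**2 + 386*(-86/(-13/3)))) = sqrt(-49967 + (2 + 2*(-86*(-3/13))**2 + 386*(-86*(-3/13)))) = sqrt(-49967 + (2 + 2*(258/13)**2 + 386*(258/13))) = sqrt(-49967 + (2 + 2*(66564/169) + 99588/13)) = sqrt(-49967 + (2 + 133128/169 + 99588/13)) = sqrt(-49967 + 1428110/169) = sqrt(-7016313/169) = I*sqrt(7016313)/13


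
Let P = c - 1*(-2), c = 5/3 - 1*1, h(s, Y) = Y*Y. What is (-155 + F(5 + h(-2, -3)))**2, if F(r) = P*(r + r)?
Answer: 58081/9 ≈ 6453.4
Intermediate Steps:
h(s, Y) = Y**2
c = 2/3 (c = 5*(1/3) - 1 = 5/3 - 1 = 2/3 ≈ 0.66667)
P = 8/3 (P = 2/3 - 1*(-2) = 2/3 + 2 = 8/3 ≈ 2.6667)
F(r) = 16*r/3 (F(r) = 8*(r + r)/3 = 8*(2*r)/3 = 16*r/3)
(-155 + F(5 + h(-2, -3)))**2 = (-155 + 16*(5 + (-3)**2)/3)**2 = (-155 + 16*(5 + 9)/3)**2 = (-155 + (16/3)*14)**2 = (-155 + 224/3)**2 = (-241/3)**2 = 58081/9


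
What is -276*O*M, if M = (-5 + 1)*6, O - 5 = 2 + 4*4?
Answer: 152352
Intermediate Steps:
O = 23 (O = 5 + (2 + 4*4) = 5 + (2 + 16) = 5 + 18 = 23)
M = -24 (M = -4*6 = -24)
-276*O*M = -6348*(-24) = -276*(-552) = 152352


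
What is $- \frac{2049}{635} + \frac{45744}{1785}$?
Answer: $\frac{338533}{15113} \approx 22.4$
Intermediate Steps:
$- \frac{2049}{635} + \frac{45744}{1785} = \left(-2049\right) \frac{1}{635} + 45744 \cdot \frac{1}{1785} = - \frac{2049}{635} + \frac{15248}{595} = \frac{338533}{15113}$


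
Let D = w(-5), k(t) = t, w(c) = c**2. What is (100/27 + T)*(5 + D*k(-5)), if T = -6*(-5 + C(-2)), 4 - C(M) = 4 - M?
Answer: -49360/9 ≈ -5484.4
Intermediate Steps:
C(M) = M (C(M) = 4 - (4 - M) = 4 + (-4 + M) = M)
D = 25 (D = (-5)**2 = 25)
T = 42 (T = -6*(-5 - 2) = -6*(-7) = 42)
(100/27 + T)*(5 + D*k(-5)) = (100/27 + 42)*(5 + 25*(-5)) = (100*(1/27) + 42)*(5 - 125) = (100/27 + 42)*(-120) = (1234/27)*(-120) = -49360/9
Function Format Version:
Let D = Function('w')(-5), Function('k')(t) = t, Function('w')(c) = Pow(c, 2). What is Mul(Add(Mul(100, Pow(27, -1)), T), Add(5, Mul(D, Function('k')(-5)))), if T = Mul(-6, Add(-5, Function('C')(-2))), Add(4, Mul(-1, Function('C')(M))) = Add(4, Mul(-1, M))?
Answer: Rational(-49360, 9) ≈ -5484.4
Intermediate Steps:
Function('C')(M) = M (Function('C')(M) = Add(4, Mul(-1, Add(4, Mul(-1, M)))) = Add(4, Add(-4, M)) = M)
D = 25 (D = Pow(-5, 2) = 25)
T = 42 (T = Mul(-6, Add(-5, -2)) = Mul(-6, -7) = 42)
Mul(Add(Mul(100, Pow(27, -1)), T), Add(5, Mul(D, Function('k')(-5)))) = Mul(Add(Mul(100, Pow(27, -1)), 42), Add(5, Mul(25, -5))) = Mul(Add(Mul(100, Rational(1, 27)), 42), Add(5, -125)) = Mul(Add(Rational(100, 27), 42), -120) = Mul(Rational(1234, 27), -120) = Rational(-49360, 9)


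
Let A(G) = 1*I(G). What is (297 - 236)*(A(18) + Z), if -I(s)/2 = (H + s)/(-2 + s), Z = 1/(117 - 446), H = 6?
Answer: -60268/329 ≈ -183.19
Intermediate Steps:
Z = -1/329 (Z = 1/(-329) = -1/329 ≈ -0.0030395)
I(s) = -2*(6 + s)/(-2 + s)
A(G) = 2*(-6 - G)/(-2 + G) (A(G) = 1*(2*(-6 - G)/(-2 + G)) = 2*(-6 - G)/(-2 + G))
(297 - 236)*(A(18) + Z) = (297 - 236)*(2*(-6 - 1*18)/(-2 + 18) - 1/329) = 61*(2*(-6 - 18)/16 - 1/329) = 61*(2*(1/16)*(-24) - 1/329) = 61*(-3 - 1/329) = 61*(-988/329) = -60268/329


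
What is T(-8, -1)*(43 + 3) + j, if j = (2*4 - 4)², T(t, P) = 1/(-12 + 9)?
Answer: ⅔ ≈ 0.66667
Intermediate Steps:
T(t, P) = -⅓ (T(t, P) = 1/(-3) = -⅓)
j = 16 (j = (8 - 4)² = 4² = 16)
T(-8, -1)*(43 + 3) + j = -(43 + 3)/3 + 16 = -⅓*46 + 16 = -46/3 + 16 = ⅔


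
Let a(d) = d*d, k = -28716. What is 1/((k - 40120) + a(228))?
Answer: -1/16852 ≈ -5.9340e-5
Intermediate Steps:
a(d) = d²
1/((k - 40120) + a(228)) = 1/((-28716 - 40120) + 228²) = 1/(-68836 + 51984) = 1/(-16852) = -1/16852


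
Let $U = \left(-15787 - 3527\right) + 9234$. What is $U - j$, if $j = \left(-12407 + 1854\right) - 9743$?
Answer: $10216$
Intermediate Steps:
$j = -20296$ ($j = -10553 - 9743 = -20296$)
$U = -10080$ ($U = -19314 + 9234 = -10080$)
$U - j = -10080 - -20296 = -10080 + 20296 = 10216$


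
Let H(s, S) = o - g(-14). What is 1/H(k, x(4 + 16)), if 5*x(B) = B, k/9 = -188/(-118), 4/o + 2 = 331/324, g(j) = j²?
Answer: -317/63428 ≈ -0.0049978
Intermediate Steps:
o = -1296/317 (o = 4/(-2 + 331/324) = 4/(-317/324) = 4*(-324/317) = -1296/317 ≈ -4.0883)
k = 846/59 (k = 9*(-188/(-118)) = 9*(-188*(-1/118)) = 9*(94/59) = 846/59 ≈ 14.339)
x(B) = B/5
H(s, S) = -63428/317 (H(s, S) = -1296/317 - 1*(-14)² = -1296/317 - 1*196 = -1296/317 - 196 = -63428/317)
1/H(k, x(4 + 16)) = 1/(-63428/317) = -317/63428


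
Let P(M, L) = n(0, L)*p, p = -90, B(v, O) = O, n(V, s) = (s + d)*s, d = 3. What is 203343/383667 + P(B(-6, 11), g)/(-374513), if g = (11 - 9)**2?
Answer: 25707145933/47896093057 ≈ 0.53673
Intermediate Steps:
g = 4 (g = 2**2 = 4)
n(V, s) = s*(3 + s) (n(V, s) = (s + 3)*s = (3 + s)*s = s*(3 + s))
P(M, L) = -90*L*(3 + L) (P(M, L) = (L*(3 + L))*(-90) = -90*L*(3 + L))
203343/383667 + P(B(-6, 11), g)/(-374513) = 203343/383667 - 90*4*(3 + 4)/(-374513) = 203343*(1/383667) - 90*4*7*(-1/374513) = 67781/127889 - 2520*(-1/374513) = 67781/127889 + 2520/374513 = 25707145933/47896093057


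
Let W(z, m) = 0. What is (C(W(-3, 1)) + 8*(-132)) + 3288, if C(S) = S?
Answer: 2232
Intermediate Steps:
(C(W(-3, 1)) + 8*(-132)) + 3288 = (0 + 8*(-132)) + 3288 = (0 - 1056) + 3288 = -1056 + 3288 = 2232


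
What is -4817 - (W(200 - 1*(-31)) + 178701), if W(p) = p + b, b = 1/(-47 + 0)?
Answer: -8636202/47 ≈ -1.8375e+5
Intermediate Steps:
b = -1/47 (b = 1/(-47) = -1/47 ≈ -0.021277)
W(p) = -1/47 + p (W(p) = p - 1/47 = -1/47 + p)
-4817 - (W(200 - 1*(-31)) + 178701) = -4817 - ((-1/47 + (200 - 1*(-31))) + 178701) = -4817 - ((-1/47 + (200 + 31)) + 178701) = -4817 - ((-1/47 + 231) + 178701) = -4817 - (10856/47 + 178701) = -4817 - 1*8409803/47 = -4817 - 8409803/47 = -8636202/47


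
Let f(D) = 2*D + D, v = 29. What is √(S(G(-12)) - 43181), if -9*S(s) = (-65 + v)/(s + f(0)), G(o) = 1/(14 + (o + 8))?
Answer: I*√43141 ≈ 207.7*I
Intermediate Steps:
G(o) = 1/(22 + o) (G(o) = 1/(14 + (8 + o)) = 1/(22 + o))
f(D) = 3*D
S(s) = 4/s (S(s) = -(-65 + 29)/(9*(s + 3*0)) = -(-4)/(s + 0) = -(-4)/s = 4/s)
√(S(G(-12)) - 43181) = √(4/(1/(22 - 12)) - 43181) = √(4/(1/10) - 43181) = √(4/(⅒) - 43181) = √(4*10 - 43181) = √(40 - 43181) = √(-43141) = I*√43141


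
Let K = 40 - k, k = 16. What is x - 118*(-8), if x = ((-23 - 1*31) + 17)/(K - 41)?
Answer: 16085/17 ≈ 946.18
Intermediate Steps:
K = 24 (K = 40 - 1*16 = 40 - 16 = 24)
x = 37/17 (x = ((-23 - 1*31) + 17)/(24 - 41) = ((-23 - 31) + 17)/(-17) = (-54 + 17)*(-1/17) = -37*(-1/17) = 37/17 ≈ 2.1765)
x - 118*(-8) = 37/17 - 118*(-8) = 37/17 + 944 = 16085/17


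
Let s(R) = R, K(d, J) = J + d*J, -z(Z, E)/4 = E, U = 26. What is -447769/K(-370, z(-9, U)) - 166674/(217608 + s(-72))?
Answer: -2162544971/173920032 ≈ -12.434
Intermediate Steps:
z(Z, E) = -4*E
K(d, J) = J + J*d
-447769/K(-370, z(-9, U)) - 166674/(217608 + s(-72)) = -447769*(-1/(104*(1 - 370))) - 166674/(217608 - 72) = -447769/((-104*(-369))) - 166674/217536 = -447769/38376 - 166674*1/217536 = -447769*1/38376 - 27779/36256 = -447769/38376 - 27779/36256 = -2162544971/173920032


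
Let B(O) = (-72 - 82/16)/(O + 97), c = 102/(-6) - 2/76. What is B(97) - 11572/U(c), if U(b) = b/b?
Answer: -17960361/1552 ≈ -11572.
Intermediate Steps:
c = -647/38 (c = 102*(-1/6) - 2*1/76 = -17 - 1/38 = -647/38 ≈ -17.026)
U(b) = 1
B(O) = -617/(8*(97 + O)) (B(O) = (-72 - 82*1/16)/(97 + O) = (-72 - 41/8)/(97 + O) = -617/(8*(97 + O)))
B(97) - 11572/U(c) = -617/(776 + 8*97) - 11572/1 = -617/(776 + 776) - 11572*1 = -617/1552 - 11572 = -17960361/1552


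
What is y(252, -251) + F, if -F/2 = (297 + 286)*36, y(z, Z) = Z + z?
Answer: -41975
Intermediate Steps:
F = -41976 (F = -2*(297 + 286)*36 = -1166*36 = -2*20988 = -41976)
y(252, -251) + F = (-251 + 252) - 41976 = 1 - 41976 = -41975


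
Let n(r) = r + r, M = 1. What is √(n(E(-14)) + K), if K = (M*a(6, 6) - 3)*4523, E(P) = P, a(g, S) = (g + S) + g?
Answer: √67817 ≈ 260.42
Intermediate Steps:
a(g, S) = S + 2*g (a(g, S) = (S + g) + g = S + 2*g)
n(r) = 2*r
K = 67845 (K = (1*(6 + 2*6) - 3)*4523 = (1*(6 + 12) - 3)*4523 = (1*18 - 3)*4523 = (18 - 3)*4523 = 15*4523 = 67845)
√(n(E(-14)) + K) = √(2*(-14) + 67845) = √(-28 + 67845) = √67817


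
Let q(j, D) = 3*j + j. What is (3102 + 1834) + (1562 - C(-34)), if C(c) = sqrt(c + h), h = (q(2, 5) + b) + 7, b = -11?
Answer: 6498 - I*sqrt(30) ≈ 6498.0 - 5.4772*I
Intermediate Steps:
q(j, D) = 4*j
h = 4 (h = (4*2 - 11) + 7 = (8 - 11) + 7 = -3 + 7 = 4)
C(c) = sqrt(4 + c) (C(c) = sqrt(c + 4) = sqrt(4 + c))
(3102 + 1834) + (1562 - C(-34)) = (3102 + 1834) + (1562 - sqrt(4 - 34)) = 4936 + (1562 - sqrt(-30)) = 4936 + (1562 - I*sqrt(30)) = 6498 - I*sqrt(30)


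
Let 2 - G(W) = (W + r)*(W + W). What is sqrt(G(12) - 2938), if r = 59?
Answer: 4*I*sqrt(290) ≈ 68.118*I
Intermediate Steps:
G(W) = 2 - 2*W*(59 + W) (G(W) = 2 - (W + 59)*(W + W) = 2 - (59 + W)*2*W = 2 - 2*W*(59 + W))
sqrt(G(12) - 2938) = sqrt((2 - 118*12 - 2*12**2) - 2938) = sqrt((2 - 1416 - 2*144) - 2938) = sqrt((2 - 1416 - 288) - 2938) = sqrt(-1702 - 2938) = sqrt(-4640) = 4*I*sqrt(290)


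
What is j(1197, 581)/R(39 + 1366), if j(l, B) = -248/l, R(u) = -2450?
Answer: 124/1466325 ≈ 8.4565e-5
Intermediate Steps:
j(1197, 581)/R(39 + 1366) = -248/1197/(-2450) = -248*1/1197*(-1/2450) = -248/1197*(-1/2450) = 124/1466325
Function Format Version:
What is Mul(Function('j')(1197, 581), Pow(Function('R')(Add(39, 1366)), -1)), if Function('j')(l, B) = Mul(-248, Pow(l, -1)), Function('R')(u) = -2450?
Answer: Rational(124, 1466325) ≈ 8.4565e-5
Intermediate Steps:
Mul(Function('j')(1197, 581), Pow(Function('R')(Add(39, 1366)), -1)) = Mul(Mul(-248, Pow(1197, -1)), Pow(-2450, -1)) = Mul(Mul(-248, Rational(1, 1197)), Rational(-1, 2450)) = Mul(Rational(-248, 1197), Rational(-1, 2450)) = Rational(124, 1466325)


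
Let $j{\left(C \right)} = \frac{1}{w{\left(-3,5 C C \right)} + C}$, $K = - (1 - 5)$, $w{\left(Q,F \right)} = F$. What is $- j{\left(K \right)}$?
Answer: $- \frac{1}{84} \approx -0.011905$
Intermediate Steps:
$K = 4$ ($K = \left(-1\right) \left(-4\right) = 4$)
$j{\left(C \right)} = \frac{1}{C + 5 C^{2}}$ ($j{\left(C \right)} = \frac{1}{5 C C + C} = \frac{1}{5 C^{2} + C} = \frac{1}{C + 5 C^{2}}$)
$- j{\left(K \right)} = - \frac{1}{4 \left(1 + 5 \cdot 4\right)} = - \frac{1}{4 \left(1 + 20\right)} = - \frac{1}{4 \cdot 21} = \left(-1\right) \frac{1}{84} = - \frac{1}{84}$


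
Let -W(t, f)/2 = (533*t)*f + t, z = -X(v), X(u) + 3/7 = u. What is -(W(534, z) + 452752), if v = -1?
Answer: 2530652/7 ≈ 3.6152e+5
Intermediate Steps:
X(u) = -3/7 + u
z = 10/7 (z = -(-3/7 - 1) = -1*(-10/7) = 10/7 ≈ 1.4286)
W(t, f) = -2*t - 1066*f*t (W(t, f) = -2*((533*t)*f + t) = -2*(533*f*t + t) = -2*(t + 533*f*t) = -2*t - 1066*f*t)
-(W(534, z) + 452752) = -(-2*534*(1 + 533*(10/7)) + 452752) = -(-2*534*(1 + 5330/7) + 452752) = -(-2*534*5337/7 + 452752) = -(-5699916/7 + 452752) = -1*(-2530652/7) = 2530652/7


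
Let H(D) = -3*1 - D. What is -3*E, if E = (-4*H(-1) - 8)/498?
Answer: 0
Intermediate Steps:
H(D) = -3 - D
E = 0 (E = (-4*(-3 - 1*(-1)) - 8)/498 = (-4*(-3 + 1) - 8)*(1/498) = (-4*(-2) - 8)*(1/498) = (8 - 8)*(1/498) = 0*(1/498) = 0)
-3*E = -3*0 = 0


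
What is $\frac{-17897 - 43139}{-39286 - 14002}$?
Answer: $\frac{15259}{13322} \approx 1.1454$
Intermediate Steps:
$\frac{-17897 - 43139}{-39286 - 14002} = - \frac{61036}{-53288} = \left(-61036\right) \left(- \frac{1}{53288}\right) = \frac{15259}{13322}$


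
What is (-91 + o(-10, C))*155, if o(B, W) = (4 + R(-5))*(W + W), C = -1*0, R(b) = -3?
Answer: -14105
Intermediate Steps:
C = 0
o(B, W) = 2*W (o(B, W) = (4 - 3)*(W + W) = 1*(2*W) = 2*W)
(-91 + o(-10, C))*155 = (-91 + 2*0)*155 = (-91 + 0)*155 = -91*155 = -14105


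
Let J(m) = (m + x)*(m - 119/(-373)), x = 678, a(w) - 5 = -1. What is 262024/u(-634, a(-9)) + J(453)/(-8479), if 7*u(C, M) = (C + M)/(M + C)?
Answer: 5800671367528/3162667 ≈ 1.8341e+6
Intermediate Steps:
a(w) = 4 (a(w) = 5 - 1 = 4)
u(C, M) = 1/7 (u(C, M) = ((C + M)/(M + C))/7 = ((C + M)/(C + M))/7 = (1/7)*1 = 1/7)
J(m) = (678 + m)*(119/373 + m) (J(m) = (m + 678)*(m - 119/(-373)) = (678 + m)*(m - 119*(-1/373)) = (678 + m)*(m + 119/373) = (678 + m)*(119/373 + m))
262024/u(-634, a(-9)) + J(453)/(-8479) = 262024/(1/7) + (80682/373 + 453**2 + (253013/373)*453)/(-8479) = 262024*7 + (80682/373 + 205209 + 114614889/373)*(-1/8479) = 1834168 + (191238528/373)*(-1/8479) = 1834168 - 191238528/3162667 = 5800671367528/3162667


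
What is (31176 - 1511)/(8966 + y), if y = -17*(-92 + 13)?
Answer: 29665/10309 ≈ 2.8776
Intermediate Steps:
y = 1343 (y = -17*(-79) = 1343)
(31176 - 1511)/(8966 + y) = (31176 - 1511)/(8966 + 1343) = 29665/10309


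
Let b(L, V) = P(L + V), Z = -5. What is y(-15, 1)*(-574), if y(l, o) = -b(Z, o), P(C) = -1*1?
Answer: -574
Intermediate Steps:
P(C) = -1
b(L, V) = -1
y(l, o) = 1 (y(l, o) = -1*(-1) = 1)
y(-15, 1)*(-574) = 1*(-574) = -574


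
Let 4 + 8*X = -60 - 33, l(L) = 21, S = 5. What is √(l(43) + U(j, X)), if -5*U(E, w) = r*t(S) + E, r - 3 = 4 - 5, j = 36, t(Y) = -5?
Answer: √395/5 ≈ 3.9749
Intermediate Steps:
r = 2 (r = 3 + (4 - 5) = 3 - 1 = 2)
X = -97/8 (X = -½ + (-60 - 33)/8 = -½ + (⅛)*(-93) = -½ - 93/8 = -97/8 ≈ -12.125)
U(E, w) = 2 - E/5 (U(E, w) = -(2*(-5) + E)/5 = -(-10 + E)/5 = 2 - E/5)
√(l(43) + U(j, X)) = √(21 + (2 - ⅕*36)) = √(21 + (2 - 36/5)) = √(21 - 26/5) = √(79/5) = √395/5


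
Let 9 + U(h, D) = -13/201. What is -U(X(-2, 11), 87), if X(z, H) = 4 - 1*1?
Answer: 1822/201 ≈ 9.0647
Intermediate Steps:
X(z, H) = 3 (X(z, H) = 4 - 1 = 3)
U(h, D) = -1822/201 (U(h, D) = -9 - 13/201 = -1822/201)
-U(X(-2, 11), 87) = -1*(-1822/201) = 1822/201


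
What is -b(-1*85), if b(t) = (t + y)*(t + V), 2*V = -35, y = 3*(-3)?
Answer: -9635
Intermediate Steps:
y = -9
V = -35/2 (V = (1/2)*(-35) = -35/2 ≈ -17.500)
b(t) = (-9 + t)*(-35/2 + t) (b(t) = (t - 9)*(t - 35/2) = (-9 + t)*(-35/2 + t))
-b(-1*85) = -(315/2 + (-1*85)**2 - (-53)*85/2) = -(315/2 + (-85)**2 - 53/2*(-85)) = -(315/2 + 7225 + 4505/2) = -1*9635 = -9635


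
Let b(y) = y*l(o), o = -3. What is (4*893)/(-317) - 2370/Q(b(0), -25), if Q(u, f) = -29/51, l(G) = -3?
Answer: 38212202/9193 ≈ 4156.7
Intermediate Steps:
b(y) = -3*y (b(y) = y*(-3) = -3*y)
Q(u, f) = -29/51 (Q(u, f) = -29*1/51 = -29/51)
(4*893)/(-317) - 2370/Q(b(0), -25) = (4*893)/(-317) - 2370/(-29/51) = 3572*(-1/317) - 2370*(-51/29) = -3572/317 + 120870/29 = 38212202/9193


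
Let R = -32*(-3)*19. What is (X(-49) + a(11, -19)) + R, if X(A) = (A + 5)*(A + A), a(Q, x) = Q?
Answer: 6147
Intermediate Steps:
R = 1824 (R = 96*19 = 1824)
X(A) = 2*A*(5 + A) (X(A) = (5 + A)*(2*A) = 2*A*(5 + A))
(X(-49) + a(11, -19)) + R = (2*(-49)*(5 - 49) + 11) + 1824 = (2*(-49)*(-44) + 11) + 1824 = (4312 + 11) + 1824 = 4323 + 1824 = 6147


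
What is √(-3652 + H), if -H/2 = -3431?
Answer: √3210 ≈ 56.657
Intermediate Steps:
H = 6862 (H = -2*(-3431) = 6862)
√(-3652 + H) = √(-3652 + 6862) = √3210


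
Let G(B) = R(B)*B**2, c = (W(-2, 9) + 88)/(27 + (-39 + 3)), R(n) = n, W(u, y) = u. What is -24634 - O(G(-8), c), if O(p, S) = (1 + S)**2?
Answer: -2001283/81 ≈ -24707.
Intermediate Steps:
c = -86/9 (c = (-2 + 88)/(27 + (-39 + 3)) = 86/(27 - 36) = 86/(-9) = 86*(-1/9) = -86/9 ≈ -9.5556)
G(B) = B**3 (G(B) = B*B**2 = B**3)
-24634 - O(G(-8), c) = -24634 - (1 - 86/9)**2 = -24634 - (-77/9)**2 = -24634 - 1*5929/81 = -24634 - 5929/81 = -2001283/81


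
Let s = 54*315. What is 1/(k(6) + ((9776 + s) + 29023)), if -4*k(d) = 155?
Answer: 4/223081 ≈ 1.7931e-5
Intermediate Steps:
k(d) = -155/4 (k(d) = -¼*155 = -155/4)
s = 17010
1/(k(6) + ((9776 + s) + 29023)) = 1/(-155/4 + ((9776 + 17010) + 29023)) = 1/(-155/4 + (26786 + 29023)) = 1/(-155/4 + 55809) = 1/(223081/4) = 4/223081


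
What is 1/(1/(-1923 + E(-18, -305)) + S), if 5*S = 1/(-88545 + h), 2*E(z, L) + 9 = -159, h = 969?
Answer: -292941720/146629 ≈ -1997.8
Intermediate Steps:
E(z, L) = -84 (E(z, L) = -9/2 + (½)*(-159) = -9/2 - 159/2 = -84)
S = -1/437880 (S = 1/(5*(-88545 + 969)) = (⅕)/(-87576) = (⅕)*(-1/87576) = -1/437880 ≈ -2.2837e-6)
1/(1/(-1923 + E(-18, -305)) + S) = 1/(1/(-1923 - 84) - 1/437880) = 1/(1/(-2007) - 1/437880) = 1/(-1/2007 - 1/437880) = 1/(-146629/292941720) = -292941720/146629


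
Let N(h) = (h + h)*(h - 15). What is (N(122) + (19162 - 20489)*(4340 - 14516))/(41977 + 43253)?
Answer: 1352966/8523 ≈ 158.74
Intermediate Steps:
N(h) = 2*h*(-15 + h) (N(h) = (2*h)*(-15 + h) = 2*h*(-15 + h))
(N(122) + (19162 - 20489)*(4340 - 14516))/(41977 + 43253) = (2*122*(-15 + 122) + (19162 - 20489)*(4340 - 14516))/(41977 + 43253) = (2*122*107 - 1327*(-10176))/85230 = (26108 + 13503552)*(1/85230) = 13529660*(1/85230) = 1352966/8523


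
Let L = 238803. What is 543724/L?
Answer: 543724/238803 ≈ 2.2769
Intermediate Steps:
543724/L = 543724/238803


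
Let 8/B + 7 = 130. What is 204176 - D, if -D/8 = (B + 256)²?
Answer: 11024962832/15129 ≈ 7.2873e+5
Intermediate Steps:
B = 8/123 (B = 8/(-7 + 130) = 8/123 ≈ 0.065041)
D = -7935984128/15129 (D = -8*(8/123 + 256)² = -8*(31496/123)² = -8*991998016/15129 = -7935984128/15129 ≈ -5.2455e+5)
204176 - D = 204176 - 1*(-7935984128/15129) = 204176 + 7935984128/15129 = 11024962832/15129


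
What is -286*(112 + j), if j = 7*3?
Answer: -38038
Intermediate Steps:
j = 21
-286*(112 + j) = -286*(112 + 21) = -286*133 = -38038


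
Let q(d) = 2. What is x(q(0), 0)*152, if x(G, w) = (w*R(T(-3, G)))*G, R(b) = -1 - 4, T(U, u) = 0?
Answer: 0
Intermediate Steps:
R(b) = -5
x(G, w) = -5*G*w (x(G, w) = (w*(-5))*G = (-5*w)*G = -5*G*w)
x(q(0), 0)*152 = -5*2*0*152 = 0*152 = 0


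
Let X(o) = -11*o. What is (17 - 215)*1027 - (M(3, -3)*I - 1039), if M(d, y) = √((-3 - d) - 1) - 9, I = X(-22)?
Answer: -200129 - 242*I*√7 ≈ -2.0013e+5 - 640.27*I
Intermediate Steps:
I = 242 (I = -11*(-22) = 242)
M(d, y) = -9 + √(-4 - d) (M(d, y) = √(-4 - d) - 9 = -9 + √(-4 - d))
(17 - 215)*1027 - (M(3, -3)*I - 1039) = (17 - 215)*1027 - ((-9 + √(-4 - 1*3))*242 - 1039) = -198*1027 - ((-9 + √(-4 - 3))*242 - 1039) = -203346 - ((-9 + √(-7))*242 - 1039) = -203346 - ((-9 + I*√7)*242 - 1039) = -203346 - ((-2178 + 242*I*√7) - 1039) = -203346 - (-3217 + 242*I*√7) = -203346 + (3217 - 242*I*√7) = -200129 - 242*I*√7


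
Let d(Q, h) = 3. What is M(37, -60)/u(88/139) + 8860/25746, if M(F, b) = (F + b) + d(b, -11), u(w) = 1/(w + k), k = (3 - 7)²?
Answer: -594631750/1789347 ≈ -332.32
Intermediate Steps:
k = 16 (k = (-4)² = 16)
u(w) = 1/(16 + w) (u(w) = 1/(w + 16) = 1/(16 + w))
M(F, b) = 3 + F + b (M(F, b) = (F + b) + 3 = 3 + F + b)
M(37, -60)/u(88/139) + 8860/25746 = (3 + 37 - 60)/(1/(16 + 88/139)) + 8860/25746 = -20/(1/(16 + 88*(1/139))) + 8860*(1/25746) = -20/(1/(16 + 88/139)) + 4430/12873 = -20/(1/(2312/139)) + 4430/12873 = -20/139/2312 + 4430/12873 = -20*2312/139 + 4430/12873 = -46240/139 + 4430/12873 = -594631750/1789347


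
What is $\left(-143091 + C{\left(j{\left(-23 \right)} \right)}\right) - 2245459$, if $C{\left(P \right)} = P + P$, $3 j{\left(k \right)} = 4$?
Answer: $- \frac{7165642}{3} \approx -2.3885 \cdot 10^{6}$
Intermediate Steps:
$j{\left(k \right)} = \frac{4}{3}$ ($j{\left(k \right)} = \frac{1}{3} \cdot 4 = \frac{4}{3}$)
$C{\left(P \right)} = 2 P$
$\left(-143091 + C{\left(j{\left(-23 \right)} \right)}\right) - 2245459 = \left(-143091 + 2 \cdot \frac{4}{3}\right) - 2245459 = \left(-143091 + \frac{8}{3}\right) - 2245459 = - \frac{429265}{3} - 2245459 = - \frac{7165642}{3}$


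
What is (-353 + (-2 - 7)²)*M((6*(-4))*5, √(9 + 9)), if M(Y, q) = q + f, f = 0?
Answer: -816*√2 ≈ -1154.0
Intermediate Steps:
M(Y, q) = q (M(Y, q) = q + 0 = q)
(-353 + (-2 - 7)²)*M((6*(-4))*5, √(9 + 9)) = (-353 + (-2 - 7)²)*√(9 + 9) = (-353 + (-9)²)*√18 = (-353 + 81)*(3*√2) = -816*√2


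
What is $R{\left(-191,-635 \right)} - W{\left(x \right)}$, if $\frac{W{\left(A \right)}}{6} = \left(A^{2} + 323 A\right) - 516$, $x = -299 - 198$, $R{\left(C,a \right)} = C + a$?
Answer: $-516598$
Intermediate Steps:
$x = -497$
$W{\left(A \right)} = -3096 + 6 A^{2} + 1938 A$ ($W{\left(A \right)} = 6 \left(\left(A^{2} + 323 A\right) - 516\right) = 6 \left(-516 + A^{2} + 323 A\right) = -3096 + 6 A^{2} + 1938 A$)
$R{\left(-191,-635 \right)} - W{\left(x \right)} = \left(-191 - 635\right) - \left(-3096 + 6 \left(-497\right)^{2} + 1938 \left(-497\right)\right) = -826 - \left(-3096 + 6 \cdot 247009 - 963186\right) = -826 - \left(-3096 + 1482054 - 963186\right) = -826 - 515772 = -516598$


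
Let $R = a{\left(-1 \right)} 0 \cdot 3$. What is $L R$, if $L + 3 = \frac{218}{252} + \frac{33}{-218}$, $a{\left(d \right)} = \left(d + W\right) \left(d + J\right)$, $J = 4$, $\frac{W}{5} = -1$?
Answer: $0$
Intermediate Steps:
$W = -5$ ($W = 5 \left(-1\right) = -5$)
$a{\left(d \right)} = \left(-5 + d\right) \left(4 + d\right)$ ($a{\left(d \right)} = \left(d - 5\right) \left(d + 4\right) = \left(-5 + d\right) \left(4 + d\right)$)
$L = - \frac{15700}{6867}$ ($L = -3 + \left(\frac{218}{252} + \frac{33}{-218}\right) = -3 + \left(218 \cdot \frac{1}{252} + 33 \left(- \frac{1}{218}\right)\right) = -3 + \left(\frac{109}{126} - \frac{33}{218}\right) = -3 + \frac{4901}{6867} = - \frac{15700}{6867} \approx -2.2863$)
$R = 0$ ($R = \left(-20 + \left(-1\right)^{2} - -1\right) 0 \cdot 3 = \left(-20 + 1 + 1\right) 0 \cdot 3 = \left(-18\right) 0 \cdot 3 = 0 \cdot 3 = 0$)
$L R = \left(- \frac{15700}{6867}\right) 0 = 0$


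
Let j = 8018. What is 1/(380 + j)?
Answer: 1/8398 ≈ 0.00011908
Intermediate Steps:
1/(380 + j) = 1/(380 + 8018) = 1/8398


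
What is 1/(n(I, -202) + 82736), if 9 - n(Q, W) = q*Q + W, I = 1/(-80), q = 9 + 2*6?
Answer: 80/6635781 ≈ 1.2056e-5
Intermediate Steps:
q = 21 (q = 9 + 12 = 21)
I = -1/80 ≈ -0.012500
n(Q, W) = 9 - W - 21*Q (n(Q, W) = 9 - (21*Q + W) = 9 - (W + 21*Q) = 9 + (-W - 21*Q) = 9 - W - 21*Q)
1/(n(I, -202) + 82736) = 1/((9 - 1*(-202) - 21*(-1/80)) + 82736) = 1/((9 + 202 + 21/80) + 82736) = 1/(16901/80 + 82736) = 1/(6635781/80) = 80/6635781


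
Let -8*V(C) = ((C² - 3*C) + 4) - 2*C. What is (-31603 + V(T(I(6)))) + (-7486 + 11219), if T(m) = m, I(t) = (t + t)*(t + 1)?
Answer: -28700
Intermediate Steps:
I(t) = 2*t*(1 + t) (I(t) = (2*t)*(1 + t) = 2*t*(1 + t))
V(C) = -½ - C²/8 + 5*C/8 (V(C) = -(((C² - 3*C) + 4) - 2*C)/8 = -((4 + C² - 3*C) - 2*C)/8 = -(4 + C² - 5*C)/8 = -½ - C²/8 + 5*C/8)
(-31603 + V(T(I(6)))) + (-7486 + 11219) = (-31603 + (-½ - 144*(1 + 6)²/8 + 5*(2*6*(1 + 6))/8)) + (-7486 + 11219) = (-31603 + (-½ - (2*6*7)²/8 + 5*(2*6*7)/8)) + 3733 = (-31603 + (-½ - ⅛*84² + (5/8)*84)) + 3733 = (-31603 + (-½ - ⅛*7056 + 105/2)) + 3733 = (-31603 + (-½ - 882 + 105/2)) + 3733 = (-31603 - 830) + 3733 = -32433 + 3733 = -28700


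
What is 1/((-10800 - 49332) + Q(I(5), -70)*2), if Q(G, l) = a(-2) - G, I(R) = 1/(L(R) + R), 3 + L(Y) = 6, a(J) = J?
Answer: -4/240545 ≈ -1.6629e-5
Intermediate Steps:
L(Y) = 3 (L(Y) = -3 + 6 = 3)
I(R) = 1/(3 + R)
Q(G, l) = -2 - G
1/((-10800 - 49332) + Q(I(5), -70)*2) = 1/((-10800 - 49332) + (-2 - 1/(3 + 5))*2) = 1/(-60132 + (-2 - 1/8)*2) = 1/(-60132 + (-2 - 1*⅛)*2) = 1/(-60132 + (-2 - ⅛)*2) = 1/(-60132 - 17/8*2) = 1/(-60132 - 17/4) = 1/(-240545/4) = -4/240545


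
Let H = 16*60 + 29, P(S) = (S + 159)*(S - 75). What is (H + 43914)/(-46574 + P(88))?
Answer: -44903/43363 ≈ -1.0355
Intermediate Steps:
P(S) = (-75 + S)*(159 + S) (P(S) = (159 + S)*(-75 + S) = (-75 + S)*(159 + S))
H = 989 (H = 960 + 29 = 989)
(H + 43914)/(-46574 + P(88)) = (989 + 43914)/(-46574 + (-11925 + 88² + 84*88)) = 44903/(-46574 + (-11925 + 7744 + 7392)) = 44903/(-46574 + 3211) = 44903/(-43363) = 44903*(-1/43363) = -44903/43363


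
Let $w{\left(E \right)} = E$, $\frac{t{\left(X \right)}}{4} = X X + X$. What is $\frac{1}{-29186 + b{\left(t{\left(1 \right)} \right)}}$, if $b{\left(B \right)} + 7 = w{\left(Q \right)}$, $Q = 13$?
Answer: $- \frac{1}{29180} \approx -3.427 \cdot 10^{-5}$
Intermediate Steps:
$t{\left(X \right)} = 4 X + 4 X^{2}$ ($t{\left(X \right)} = 4 \left(X X + X\right) = 4 \left(X^{2} + X\right) = 4 \left(X + X^{2}\right) = 4 X + 4 X^{2}$)
$b{\left(B \right)} = 6$ ($b{\left(B \right)} = -7 + 13 = 6$)
$\frac{1}{-29186 + b{\left(t{\left(1 \right)} \right)}} = \frac{1}{-29186 + 6} = \frac{1}{-29180} = - \frac{1}{29180}$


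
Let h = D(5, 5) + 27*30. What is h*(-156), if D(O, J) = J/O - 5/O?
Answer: -126360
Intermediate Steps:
D(O, J) = -5/O + J/O
h = 810 (h = (-5 + 5)/5 + 27*30 = (⅕)*0 + 810 = 0 + 810 = 810)
h*(-156) = 810*(-156) = -126360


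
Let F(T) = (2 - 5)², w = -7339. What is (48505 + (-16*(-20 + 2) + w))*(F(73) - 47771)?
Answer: -1979925948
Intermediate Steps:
F(T) = 9 (F(T) = (-3)² = 9)
(48505 + (-16*(-20 + 2) + w))*(F(73) - 47771) = (48505 + (-16*(-20 + 2) - 7339))*(9 - 47771) = (48505 + (-16*(-18) - 7339))*(-47762) = (48505 + (288 - 7339))*(-47762) = (48505 - 7051)*(-47762) = 41454*(-47762) = -1979925948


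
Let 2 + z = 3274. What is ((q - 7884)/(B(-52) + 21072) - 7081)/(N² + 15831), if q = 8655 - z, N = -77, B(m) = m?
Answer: -148845121/457395200 ≈ -0.32542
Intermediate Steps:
z = 3272 (z = -2 + 3274 = 3272)
q = 5383 (q = 8655 - 1*3272 = 8655 - 3272 = 5383)
((q - 7884)/(B(-52) + 21072) - 7081)/(N² + 15831) = ((5383 - 7884)/(-52 + 21072) - 7081)/((-77)² + 15831) = (-2501/21020 - 7081)/(5929 + 15831) = (-2501*1/21020 - 7081)/21760 = (-2501/21020 - 7081)*(1/21760) = -148845121/21020*1/21760 = -148845121/457395200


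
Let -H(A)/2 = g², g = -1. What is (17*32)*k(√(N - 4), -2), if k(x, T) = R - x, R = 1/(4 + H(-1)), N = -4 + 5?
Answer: 272 - 544*I*√3 ≈ 272.0 - 942.24*I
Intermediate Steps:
H(A) = -2 (H(A) = -2*(-1)² = -2*1 = -2)
N = 1
R = ½ (R = 1/(4 - 2) = 1/2 = ½ ≈ 0.50000)
k(x, T) = ½ - x
(17*32)*k(√(N - 4), -2) = (17*32)*(½ - √(1 - 4)) = 544*(½ - √(-3)) = 544*(½ - I*√3) = 272 - 544*I*√3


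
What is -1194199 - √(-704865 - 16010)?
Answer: -1194199 - 5*I*√28835 ≈ -1.1942e+6 - 849.04*I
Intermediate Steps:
-1194199 - √(-704865 - 16010) = -1194199 - √(-720875) = -1194199 - 5*I*√28835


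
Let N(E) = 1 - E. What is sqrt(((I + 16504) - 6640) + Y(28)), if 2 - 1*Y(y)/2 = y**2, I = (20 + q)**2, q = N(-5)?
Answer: 4*sqrt(561) ≈ 94.742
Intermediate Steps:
q = 6 (q = 1 - 1*(-5) = 1 + 5 = 6)
I = 676 (I = (20 + 6)**2 = 26**2 = 676)
Y(y) = 4 - 2*y**2
sqrt(((I + 16504) - 6640) + Y(28)) = sqrt(((676 + 16504) - 6640) + (4 - 2*28**2)) = sqrt((17180 - 6640) + (4 - 2*784)) = sqrt(10540 + (4 - 1568)) = sqrt(10540 - 1564) = sqrt(8976) = 4*sqrt(561)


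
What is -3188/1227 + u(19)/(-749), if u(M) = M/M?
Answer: -2389039/919023 ≈ -2.5995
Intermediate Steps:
u(M) = 1
-3188/1227 + u(19)/(-749) = -3188/1227 + 1/(-749) = -3188*1/1227 + 1*(-1/749) = -3188/1227 - 1/749 = -2389039/919023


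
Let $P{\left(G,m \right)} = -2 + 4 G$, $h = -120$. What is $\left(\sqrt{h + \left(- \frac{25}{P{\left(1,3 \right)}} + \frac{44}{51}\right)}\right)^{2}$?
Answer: $- \frac{13427}{102} \approx -131.64$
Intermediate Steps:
$\left(\sqrt{h + \left(- \frac{25}{P{\left(1,3 \right)}} + \frac{44}{51}\right)}\right)^{2} = \left(\sqrt{-120 + \left(- \frac{25}{-2 + 4 \cdot 1} + \frac{44}{51}\right)}\right)^{2} = \left(\sqrt{-120 + \left(- \frac{25}{-2 + 4} + 44 \cdot \frac{1}{51}\right)}\right)^{2} = \left(\sqrt{-120 + \left(- \frac{25}{2} + \frac{44}{51}\right)}\right)^{2} = \left(\sqrt{-120 - \frac{1187}{102}}\right)^{2} = \left(\sqrt{- \frac{13427}{102}}\right)^{2} = \left(\frac{i \sqrt{1369554}}{102}\right)^{2} = - \frac{13427}{102}$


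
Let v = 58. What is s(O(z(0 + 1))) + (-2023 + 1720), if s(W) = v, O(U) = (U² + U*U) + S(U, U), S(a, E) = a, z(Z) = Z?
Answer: -245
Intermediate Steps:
O(U) = U + 2*U² (O(U) = (U² + U*U) + U = (U² + U²) + U = 2*U² + U = U + 2*U²)
s(W) = 58
s(O(z(0 + 1))) + (-2023 + 1720) = 58 + (-2023 + 1720) = 58 - 303 = -245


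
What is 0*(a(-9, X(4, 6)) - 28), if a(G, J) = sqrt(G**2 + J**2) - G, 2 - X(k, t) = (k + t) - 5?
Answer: 0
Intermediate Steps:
X(k, t) = 7 - k - t (X(k, t) = 2 - ((k + t) - 5) = 2 - (-5 + k + t) = 2 + (5 - k - t) = 7 - k - t)
0*(a(-9, X(4, 6)) - 28) = 0*((sqrt((-9)**2 + (7 - 1*4 - 1*6)**2) - 1*(-9)) - 28) = 0*((sqrt(81 + (7 - 4 - 6)**2) + 9) - 28) = 0*((sqrt(81 + (-3)**2) + 9) - 28) = 0*((sqrt(81 + 9) + 9) - 28) = 0*((sqrt(90) + 9) - 28) = 0*((3*sqrt(10) + 9) - 28) = 0*((9 + 3*sqrt(10)) - 28) = 0*(-19 + 3*sqrt(10)) = 0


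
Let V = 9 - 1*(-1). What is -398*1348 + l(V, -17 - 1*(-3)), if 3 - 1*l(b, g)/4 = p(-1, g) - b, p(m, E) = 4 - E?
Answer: -536524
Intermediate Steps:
V = 10 (V = 9 + 1 = 10)
l(b, g) = -4 + 4*b + 4*g (l(b, g) = 12 - 4*((4 - g) - b) = 12 - 4*(4 - b - g) = 12 + (-16 + 4*b + 4*g) = -4 + 4*b + 4*g)
-398*1348 + l(V, -17 - 1*(-3)) = -398*1348 + (-4 + 4*10 + 4*(-17 - 1*(-3))) = -536504 + (-4 + 40 + 4*(-17 + 3)) = -536504 + (-4 + 40 + 4*(-14)) = -536504 + (-4 + 40 - 56) = -536504 - 20 = -536524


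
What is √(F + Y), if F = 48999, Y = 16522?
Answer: √65521 ≈ 255.97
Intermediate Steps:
√(F + Y) = √(48999 + 16522) = √65521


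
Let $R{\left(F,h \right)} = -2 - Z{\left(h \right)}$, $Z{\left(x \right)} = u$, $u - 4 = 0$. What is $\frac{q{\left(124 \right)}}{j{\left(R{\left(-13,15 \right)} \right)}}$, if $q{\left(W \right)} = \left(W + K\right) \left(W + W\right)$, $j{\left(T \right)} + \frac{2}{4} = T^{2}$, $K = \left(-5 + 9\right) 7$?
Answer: $\frac{75392}{71} \approx 1061.9$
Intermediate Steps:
$u = 4$ ($u = 4 + 0 = 4$)
$Z{\left(x \right)} = 4$
$K = 28$ ($K = 4 \cdot 7 = 28$)
$R{\left(F,h \right)} = -6$ ($R{\left(F,h \right)} = -2 - 4 = -6$)
$j{\left(T \right)} = - \frac{1}{2} + T^{2}$
$q{\left(W \right)} = 2 W \left(28 + W\right)$ ($q{\left(W \right)} = \left(W + 28\right) \left(W + W\right) = \left(28 + W\right) 2 W = 2 W \left(28 + W\right)$)
$\frac{q{\left(124 \right)}}{j{\left(R{\left(-13,15 \right)} \right)}} = \frac{2 \cdot 124 \left(28 + 124\right)}{- \frac{1}{2} + \left(-6\right)^{2}} = \frac{2 \cdot 124 \cdot 152}{- \frac{1}{2} + 36} = \frac{37696}{\frac{71}{2}} = 37696 \cdot \frac{2}{71} = \frac{75392}{71}$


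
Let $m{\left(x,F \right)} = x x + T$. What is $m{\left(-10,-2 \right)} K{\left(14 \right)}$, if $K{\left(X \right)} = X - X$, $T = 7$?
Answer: $0$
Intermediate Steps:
$K{\left(X \right)} = 0$
$m{\left(x,F \right)} = 7 + x^{2}$ ($m{\left(x,F \right)} = x x + 7 = x^{2} + 7 = 7 + x^{2}$)
$m{\left(-10,-2 \right)} K{\left(14 \right)} = \left(7 + \left(-10\right)^{2}\right) 0 = \left(7 + 100\right) 0 = 107 \cdot 0 = 0$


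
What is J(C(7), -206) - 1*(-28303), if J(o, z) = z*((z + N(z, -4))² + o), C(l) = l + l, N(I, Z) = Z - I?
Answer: 22123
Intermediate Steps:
C(l) = 2*l
J(o, z) = z*(16 + o) (J(o, z) = z*((z + (-4 - z))² + o) = z*((-4)² + o) = z*(16 + o))
J(C(7), -206) - 1*(-28303) = -206*(16 + 2*7) - 1*(-28303) = -206*(16 + 14) + 28303 = -206*30 + 28303 = -6180 + 28303 = 22123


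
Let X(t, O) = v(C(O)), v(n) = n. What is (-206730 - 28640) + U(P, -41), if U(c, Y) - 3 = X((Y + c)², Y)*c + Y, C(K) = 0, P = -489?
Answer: -235408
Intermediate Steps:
X(t, O) = 0
U(c, Y) = 3 + Y (U(c, Y) = 3 + (0*c + Y) = 3 + (0 + Y) = 3 + Y)
(-206730 - 28640) + U(P, -41) = (-206730 - 28640) + (3 - 41) = -235370 - 38 = -235408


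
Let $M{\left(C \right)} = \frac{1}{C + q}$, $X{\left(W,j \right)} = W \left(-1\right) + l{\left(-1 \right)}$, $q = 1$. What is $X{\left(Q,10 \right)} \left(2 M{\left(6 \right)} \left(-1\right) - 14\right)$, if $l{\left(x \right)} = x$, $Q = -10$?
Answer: $- \frac{900}{7} \approx -128.57$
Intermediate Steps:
$X{\left(W,j \right)} = -1 - W$ ($X{\left(W,j \right)} = W \left(-1\right) - 1 = - W - 1 = -1 - W$)
$M{\left(C \right)} = \frac{1}{1 + C}$ ($M{\left(C \right)} = \frac{1}{C + 1} = \frac{1}{1 + C}$)
$X{\left(Q,10 \right)} \left(2 M{\left(6 \right)} \left(-1\right) - 14\right) = \left(-1 - -10\right) \left(\frac{2}{1 + 6} \left(-1\right) - 14\right) = \left(-1 + 10\right) \left(\frac{2}{7} \left(-1\right) - 14\right) = 9 \left(2 \cdot \frac{1}{7} \left(-1\right) - 14\right) = 9 \left(\frac{2}{7} \left(-1\right) - 14\right) = 9 \left(- \frac{2}{7} - 14\right) = 9 \left(- \frac{100}{7}\right) = - \frac{900}{7}$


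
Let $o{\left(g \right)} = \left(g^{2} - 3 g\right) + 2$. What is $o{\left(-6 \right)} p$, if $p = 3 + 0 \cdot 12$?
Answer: $168$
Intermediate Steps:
$o{\left(g \right)} = 2 + g^{2} - 3 g$
$p = 3$ ($p = 3 + 0 = 3$)
$o{\left(-6 \right)} p = \left(2 + \left(-6\right)^{2} - -18\right) 3 = \left(2 + 36 + 18\right) 3 = 56 \cdot 3 = 168$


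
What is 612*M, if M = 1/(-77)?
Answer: -612/77 ≈ -7.9481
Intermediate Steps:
M = -1/77 ≈ -0.012987
612*M = 612*(-1/77) = -612/77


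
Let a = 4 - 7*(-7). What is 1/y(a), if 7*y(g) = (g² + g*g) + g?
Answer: 7/5671 ≈ 0.0012344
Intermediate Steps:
a = 53 (a = 4 + 49 = 53)
y(g) = g/7 + 2*g²/7 (y(g) = ((g² + g*g) + g)/7 = ((g² + g²) + g)/7 = (2*g² + g)/7 = (g + 2*g²)/7 = g/7 + 2*g²/7)
1/y(a) = 1/((⅐)*53*(1 + 2*53)) = 1/((⅐)*53*(1 + 106)) = 1/((⅐)*53*107) = 1/(5671/7) = 7/5671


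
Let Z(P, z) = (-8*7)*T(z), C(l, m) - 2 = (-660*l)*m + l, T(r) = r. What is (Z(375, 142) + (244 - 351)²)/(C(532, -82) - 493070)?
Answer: 3497/28299304 ≈ 0.00012357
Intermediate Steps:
C(l, m) = 2 + l - 660*l*m (C(l, m) = 2 + ((-660*l)*m + l) = 2 + (-660*l*m + l) = 2 + (l - 660*l*m) = 2 + l - 660*l*m)
Z(P, z) = -56*z (Z(P, z) = (-8*7)*z = -56*z)
(Z(375, 142) + (244 - 351)²)/(C(532, -82) - 493070) = (-56*142 + (244 - 351)²)/((2 + 532 - 660*532*(-82)) - 493070) = (-7952 + (-107)²)/((2 + 532 + 28791840) - 493070) = (-7952 + 11449)/(28792374 - 493070) = 3497/28299304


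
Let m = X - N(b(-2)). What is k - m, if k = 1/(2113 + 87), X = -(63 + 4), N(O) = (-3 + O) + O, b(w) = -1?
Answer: 136401/2200 ≈ 62.000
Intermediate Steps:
N(O) = -3 + 2*O
X = -67 (X = -1*67 = -67)
k = 1/2200 ≈ 0.00045455
m = -62 (m = -67 - (-3 + 2*(-1)) = -67 - (-3 - 2) = -67 - 1*(-5) = -67 + 5 = -62)
k - m = 1/2200 - 1*(-62) = 1/2200 + 62 = 136401/2200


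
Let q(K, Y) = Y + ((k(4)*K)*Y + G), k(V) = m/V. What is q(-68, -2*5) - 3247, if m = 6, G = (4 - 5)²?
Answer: -2236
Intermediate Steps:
G = 1 (G = (-1)² = 1)
k(V) = 6/V
q(K, Y) = 1 + Y + 3*K*Y/2 (q(K, Y) = Y + (((6/4)*K)*Y + 1) = Y + (((6*(¼))*K)*Y + 1) = Y + ((3*K/2)*Y + 1) = Y + (3*K*Y/2 + 1) = Y + (1 + 3*K*Y/2) = 1 + Y + 3*K*Y/2)
q(-68, -2*5) - 3247 = (1 - 2*5 + (3/2)*(-68)*(-2*5)) - 3247 = (1 - 10 + (3/2)*(-68)*(-10)) - 3247 = (1 - 10 + 1020) - 3247 = 1011 - 3247 = -2236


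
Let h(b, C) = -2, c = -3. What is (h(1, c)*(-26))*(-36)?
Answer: -1872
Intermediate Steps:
(h(1, c)*(-26))*(-36) = -2*(-26)*(-36) = 52*(-36) = -1872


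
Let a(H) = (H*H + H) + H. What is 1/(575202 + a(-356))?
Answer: 1/701226 ≈ 1.4261e-6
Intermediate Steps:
a(H) = H² + 2*H (a(H) = (H² + H) + H = (H + H²) + H = H² + 2*H)
1/(575202 + a(-356)) = 1/(575202 - 356*(2 - 356)) = 1/(575202 - 356*(-354)) = 1/(575202 + 126024) = 1/701226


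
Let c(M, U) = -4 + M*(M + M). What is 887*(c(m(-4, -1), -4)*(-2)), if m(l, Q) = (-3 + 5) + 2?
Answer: -49672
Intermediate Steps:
m(l, Q) = 4 (m(l, Q) = 2 + 2 = 4)
c(M, U) = -4 + 2*M² (c(M, U) = -4 + M*(2*M) = -4 + 2*M²)
887*(c(m(-4, -1), -4)*(-2)) = 887*((-4 + 2*4²)*(-2)) = 887*((-4 + 2*16)*(-2)) = 887*((-4 + 32)*(-2)) = 887*(28*(-2)) = 887*(-56) = -49672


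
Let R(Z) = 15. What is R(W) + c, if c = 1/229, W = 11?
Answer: 3436/229 ≈ 15.004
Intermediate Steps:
c = 1/229 ≈ 0.0043668
R(W) + c = 15 + 1/229 = 3436/229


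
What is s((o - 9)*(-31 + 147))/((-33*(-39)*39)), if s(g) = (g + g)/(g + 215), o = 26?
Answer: 3944/109772091 ≈ 3.5929e-5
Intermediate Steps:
s(g) = 2*g/(215 + g) (s(g) = (2*g)/(215 + g) = 2*g/(215 + g))
s((o - 9)*(-31 + 147))/((-33*(-39)*39)) = (2*((26 - 9)*(-31 + 147))/(215 + (26 - 9)*(-31 + 147)))/((-33*(-39)*39)) = (2*(17*116)/(215 + 17*116))/((1287*39)) = (2*1972/(215 + 1972))/50193 = (2*1972/2187)*(1/50193) = (2*1972*(1/2187))*(1/50193) = (3944/2187)*(1/50193) = 3944/109772091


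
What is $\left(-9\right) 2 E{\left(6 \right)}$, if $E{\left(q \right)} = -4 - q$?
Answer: $180$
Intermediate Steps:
$\left(-9\right) 2 E{\left(6 \right)} = \left(-9\right) 2 \left(-4 - 6\right) = - 18 \left(-4 - 6\right) = \left(-18\right) \left(-10\right) = 180$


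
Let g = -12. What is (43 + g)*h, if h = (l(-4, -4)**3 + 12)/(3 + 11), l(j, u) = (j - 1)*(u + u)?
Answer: 992186/7 ≈ 1.4174e+5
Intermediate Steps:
l(j, u) = 2*u*(-1 + j) (l(j, u) = (-1 + j)*(2*u) = 2*u*(-1 + j))
h = 32006/7 (h = ((2*(-4)*(-1 - 4))**3 + 12)/(3 + 11) = ((2*(-4)*(-5))**3 + 12)/14 = (40**3 + 12)*(1/14) = (64000 + 12)*(1/14) = 64012*(1/14) = 32006/7 ≈ 4572.3)
(43 + g)*h = (43 - 12)*(32006/7) = 31*(32006/7) = 992186/7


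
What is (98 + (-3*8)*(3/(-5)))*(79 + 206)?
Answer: 32034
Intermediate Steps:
(98 + (-3*8)*(3/(-5)))*(79 + 206) = (98 - 72*(-1)/5)*285 = (98 - 24*(-⅗))*285 = (98 + 72/5)*285 = (562/5)*285 = 32034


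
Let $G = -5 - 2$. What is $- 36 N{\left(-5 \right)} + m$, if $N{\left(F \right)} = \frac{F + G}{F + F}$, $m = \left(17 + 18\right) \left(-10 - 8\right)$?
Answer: $- \frac{3366}{5} \approx -673.2$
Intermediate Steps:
$G = -7$ ($G = -5 - 2 = -7$)
$m = -630$ ($m = 35 \left(-18\right) = -630$)
$N{\left(F \right)} = \frac{-7 + F}{2 F}$ ($N{\left(F \right)} = \frac{F - 7}{F + F} = \frac{-7 + F}{2 F}$)
$- 36 N{\left(-5 \right)} + m = - 36 \frac{-7 - 5}{2 \left(-5\right)} - 630 = - 36 \cdot \frac{1}{2} \left(- \frac{1}{5}\right) \left(-12\right) - 630 = \left(-36\right) \frac{6}{5} - 630 = - \frac{216}{5} - 630 = - \frac{3366}{5}$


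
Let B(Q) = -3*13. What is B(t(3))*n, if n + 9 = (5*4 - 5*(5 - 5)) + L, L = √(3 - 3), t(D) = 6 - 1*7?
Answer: -429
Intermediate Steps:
t(D) = -1 (t(D) = 6 - 7 = -1)
B(Q) = -39
L = 0 (L = √0 = 0)
n = 11 (n = -9 + ((5*4 - 5*(5 - 5)) + 0) = -9 + ((20 - 5*0) + 0) = -9 + ((20 + 0) + 0) = -9 + (20 + 0) = -9 + 20 = 11)
B(t(3))*n = -39*11 = -429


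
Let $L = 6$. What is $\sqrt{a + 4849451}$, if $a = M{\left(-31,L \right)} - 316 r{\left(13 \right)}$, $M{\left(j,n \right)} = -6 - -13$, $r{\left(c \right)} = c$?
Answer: $5 \sqrt{193814} \approx 2201.2$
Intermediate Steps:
$M{\left(j,n \right)} = 7$ ($M{\left(j,n \right)} = -6 + 13 = 7$)
$a = -4101$ ($a = 7 - 4108 = -4101$)
$\sqrt{a + 4849451} = \sqrt{-4101 + 4849451} = \sqrt{4845350} = 5 \sqrt{193814}$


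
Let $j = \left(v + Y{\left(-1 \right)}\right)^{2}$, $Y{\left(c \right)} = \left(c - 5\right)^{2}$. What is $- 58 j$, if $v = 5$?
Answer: $-97498$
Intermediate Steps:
$Y{\left(c \right)} = \left(-5 + c\right)^{2}$
$j = 1681$ ($j = \left(5 + \left(-5 - 1\right)^{2}\right)^{2} = \left(5 + \left(-6\right)^{2}\right)^{2} = \left(5 + 36\right)^{2} = 41^{2} = 1681$)
$- 58 j = \left(-58\right) 1681 = -97498$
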